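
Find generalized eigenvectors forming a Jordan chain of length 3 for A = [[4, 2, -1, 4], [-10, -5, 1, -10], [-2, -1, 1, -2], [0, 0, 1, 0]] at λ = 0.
We seek v_1 ∈ ker(A^3) \ ker(A^2), then set v_{i+1} = A v_i.

One such chain is v_1 = [[2, 1, 2, -2]]^T, v_2 = [[0, -3, 1, 2]]^T, v_3 = [[1, -4, 0, 1]]^T. Check: A v_3 = [[0, 0, 0, 0]]^T = 0.

v_1 = [[2, 1, 2, -2]]^T, v_2 = [[0, -3, 1, 2]]^T, v_3 = [[1, -4, 0, 1]]^T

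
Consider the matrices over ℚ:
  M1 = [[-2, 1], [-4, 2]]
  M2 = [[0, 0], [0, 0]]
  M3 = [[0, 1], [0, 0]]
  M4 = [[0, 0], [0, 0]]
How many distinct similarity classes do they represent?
2 classes: {M1, M3}, {M2, M4}

Characteristic polynomials: χ_{M1} = x^2, χ_{M2} = x^2, χ_{M3} = x^2, χ_{M4} = x^2.

{M1, M3}: invariant factors x^2.

{M2, M4}: invariant factors x, x.

Matrices are similar if and only if their invariant-factor lists agree; the partition into similarity classes is {M1, M3}, {M2, M4}.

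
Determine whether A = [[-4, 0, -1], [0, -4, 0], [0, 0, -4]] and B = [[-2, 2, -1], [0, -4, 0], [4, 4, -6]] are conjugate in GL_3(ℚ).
Two matrices over a field are similar if and only if they have the same invariant factors.

Both A and B have characteristic polynomial (x + 4)^3 and minimal polynomial (x + 4)^2. Computing further, both have invariant factors x + 4, (x + 4)^2. Hence A and B are similar.

Yes.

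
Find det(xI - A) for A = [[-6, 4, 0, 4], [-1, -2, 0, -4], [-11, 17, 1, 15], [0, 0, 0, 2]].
χ_A(x) = (x - 2)(x - 1)(x + 4)^2

xI - A = [[x + 6, -4, 0, -4], [1, x + 2, 0, 4], [11, -17, x - 1, -15], [0, 0, 0, x - 2]].

Expanding det(xI - A) along the first row:
det(xI - A) = + (x + 6)·det([[x + 2, 0, 4], [-17, x - 1, -15], [0, 0, x - 2]]) - (-4)·det([[1, 0, 4], [11, x - 1, -15], [0, 0, x - 2]]) + (0)·det([[1, x + 2, 4], [11, -17, -15], [0, 0, x - 2]]) - (-4)·det([[1, x + 2, 0], [11, -17, x - 1], [0, 0, 0]]).

Evaluating gives χ_A(x) = x^4 + 5x^3 - 6x^2 - 32x + 32 = (x - 2)(x - 1)(x + 4)^2.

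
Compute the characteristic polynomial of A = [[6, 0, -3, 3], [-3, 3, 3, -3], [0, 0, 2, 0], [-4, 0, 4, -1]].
xI - A = [[x - 6, 0, 3, -3], [3, x - 3, -3, 3], [0, 0, x - 2, 0], [4, 0, -4, x + 1]].

Expanding det(xI - A) along the first row:
det(xI - A) = + (x - 6)·det([[x - 3, -3, 3], [0, x - 2, 0], [0, -4, x + 1]]) - (0)·det([[3, -3, 3], [0, x - 2, 0], [4, -4, x + 1]]) + (3)·det([[3, x - 3, 3], [0, 0, 0], [4, 0, x + 1]]) - (-3)·det([[3, x - 3, -3], [0, 0, x - 2], [4, 0, -4]]).

Evaluating gives χ_A(x) = x^4 - 10x^3 + 37x^2 - 60x + 36 = (x - 3)^2(x - 2)^2.

χ_A(x) = (x - 3)^2(x - 2)^2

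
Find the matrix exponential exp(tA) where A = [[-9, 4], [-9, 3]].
A has Jordan form J = [[-3, 1], [0, -3]] with A = PJP^{-1}, so e^{tA} = P e^{tJ} P^{-1}.

For a Jordan block J_k(λ), e^{tJ_k(λ)} = e^{λt} · (I + tN + t^2 N^2/2! + ... + t^{k-1} N^{k-1}/(k-1)!) where N is the nilpotent superdiagonal part.

Assembling the blocks and conjugating back gives the entries of e^{tA} as shown above.

e^{tA} = [[(1 - 6*t)*e^{-3*t}, 4*t*e^{-3*t}], [-9*t*e^{-3*t}, (6*t + 1)*e^{-3*t}]]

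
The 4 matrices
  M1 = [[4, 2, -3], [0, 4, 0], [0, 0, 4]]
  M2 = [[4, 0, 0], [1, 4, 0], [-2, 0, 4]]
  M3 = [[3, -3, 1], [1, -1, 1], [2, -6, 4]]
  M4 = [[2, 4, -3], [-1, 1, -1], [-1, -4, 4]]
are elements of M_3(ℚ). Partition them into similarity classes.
3 classes: {M1, M2}, {M3}, {M4}

Characteristic polynomials: χ_{M1} = (x - 4)^3, χ_{M2} = (x - 4)^3, χ_{M3} = (x - 2)^3, χ_{M4} = (x - 5)(x - 1)^2.

{M1, M2}: invariant factors x - 4, (x - 4)^2.

{M3}: invariant factors x - 2, (x - 2)^2.

{M4}: invariant factors (x - 5)(x - 1)^2.

Matrices are similar if and only if their invariant-factor lists agree; the partition into similarity classes is {M1, M2}, {M3}, {M4}.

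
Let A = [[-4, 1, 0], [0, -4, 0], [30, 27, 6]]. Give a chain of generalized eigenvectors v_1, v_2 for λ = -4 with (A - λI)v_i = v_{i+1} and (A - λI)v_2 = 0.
We seek v_1 ∈ ker((A + 4I)^2) \ ker(A + 4I), then set v_{i+1} = (A + 4I) v_i.

One such chain is v_1 = [[-1, 1, 0]]^T, v_2 = [[1, 0, -3]]^T. Check: (A + 4I) v_2 = [[0, 0, 0]]^T = 0.

v_1 = [[-1, 1, 0]]^T, v_2 = [[1, 0, -3]]^T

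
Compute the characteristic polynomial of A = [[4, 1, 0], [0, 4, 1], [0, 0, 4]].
xI - A = [[x - 4, -1, 0], [0, x - 4, -1], [0, 0, x - 4]].

Expanding det(xI - A) along the first row:
det(xI - A) = + (x - 4)·det([[x - 4, -1], [0, x - 4]]) - (-1)·det([[0, -1], [0, x - 4]]) + (0)·det([[0, x - 4], [0, 0]]).

Evaluating gives χ_A(x) = x^3 - 12x^2 + 48x - 64 = (x - 4)^3.

χ_A(x) = (x - 4)^3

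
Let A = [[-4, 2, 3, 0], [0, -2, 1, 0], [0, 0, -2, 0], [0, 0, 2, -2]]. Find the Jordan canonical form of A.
The characteristic polynomial is det(xI - A) = (x + 2)^3(x + 4), so the eigenvalues are -4 (algebraic multiplicity 1), -2 (algebraic multiplicity 3).

For λ = -4: algebraic multiplicity 1 gives one 1×1 block.

For λ = -2: rank(A + 2I) = 2, rank((A + 2I)^2) = 1. The eigenspace has dimension 4 - 2 = 2, so there are 2 Jordan blocks; the rank sequence gives block sizes [2, 1].

Assembling the blocks gives the Jordan form J above.

J = [[-4, 0, 0, 0], [0, -2, 1, 0], [0, 0, -2, 0], [0, 0, 0, -2]]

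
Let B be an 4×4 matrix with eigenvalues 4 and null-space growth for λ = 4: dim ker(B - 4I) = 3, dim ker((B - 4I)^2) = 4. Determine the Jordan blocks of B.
λ = 4: successive nullity increments [3, 1] count blocks of size ≥ k; block sizes are [2, 1, 1].

Jordan blocks: (4, 2), (4, 1), (4, 1)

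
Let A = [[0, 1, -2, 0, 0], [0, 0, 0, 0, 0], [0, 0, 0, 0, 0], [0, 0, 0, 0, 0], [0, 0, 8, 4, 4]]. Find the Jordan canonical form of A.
The characteristic polynomial is det(xI - A) = x^4(x - 4), so the eigenvalues are 0 (algebraic multiplicity 4), 4 (algebraic multiplicity 1).

For λ = 0: rank(A) = 2, rank(A^2) = 1. The eigenspace has dimension 5 - 2 = 3, so there are 3 Jordan blocks; the rank sequence gives block sizes [2, 1, 1].

For λ = 4: algebraic multiplicity 1 gives one 1×1 block.

Assembling the blocks gives the Jordan form J above.

J = [[0, 1, 0, 0, 0], [0, 0, 0, 0, 0], [0, 0, 0, 0, 0], [0, 0, 0, 0, 0], [0, 0, 0, 0, 4]]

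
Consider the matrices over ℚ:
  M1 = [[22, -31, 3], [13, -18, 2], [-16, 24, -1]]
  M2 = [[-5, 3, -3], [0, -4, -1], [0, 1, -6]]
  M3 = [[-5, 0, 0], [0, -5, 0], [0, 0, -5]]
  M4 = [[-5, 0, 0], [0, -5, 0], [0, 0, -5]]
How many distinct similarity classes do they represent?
Characteristic polynomials: χ_{M1} = (x - 1)^3, χ_{M2} = (x + 5)^3, χ_{M3} = (x + 5)^3, χ_{M4} = (x + 5)^3.

{M1}: invariant factors (x - 1)^3.

{M2}: invariant factors x + 5, (x + 5)^2.

{M3, M4}: invariant factors x + 5, x + 5, x + 5.

Matrices are similar if and only if their invariant-factor lists agree; the partition into similarity classes is {M1}, {M2}, {M3, M4}.

3 classes: {M1}, {M2}, {M3, M4}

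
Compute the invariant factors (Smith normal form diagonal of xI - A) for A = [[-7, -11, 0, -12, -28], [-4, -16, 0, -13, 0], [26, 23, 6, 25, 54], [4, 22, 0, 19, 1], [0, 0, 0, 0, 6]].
(x - 6)^3(x + 5)^2

The Jordan structure of A has elementary divisors (x + 5)^2, (x - 6)^3. Arranging the block sizes at each eigenvalue in decreasing order and taking row products gives the invariant factors.

Invariant factors (smallest first, each dividing the next): (x - 6)^3(x + 5)^2.

Check: the last factor (x - 6)^3(x + 5)^2 is the minimal polynomial, and the product (x - 6)^3(x + 5)^2 is the characteristic polynomial.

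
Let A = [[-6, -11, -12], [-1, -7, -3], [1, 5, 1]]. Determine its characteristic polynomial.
xI - A = [[x + 6, 11, 12], [1, x + 7, 3], [-1, -5, x - 1]].

Expanding det(xI - A) along the first row:
det(xI - A) = + (x + 6)·det([[x + 7, 3], [-5, x - 1]]) - (11)·det([[1, 3], [-1, x - 1]]) + (12)·det([[1, x + 7], [-1, -5]]).

Evaluating gives χ_A(x) = x^3 + 12x^2 + 45x + 50 = (x + 2)(x + 5)^2.

χ_A(x) = (x + 2)(x + 5)^2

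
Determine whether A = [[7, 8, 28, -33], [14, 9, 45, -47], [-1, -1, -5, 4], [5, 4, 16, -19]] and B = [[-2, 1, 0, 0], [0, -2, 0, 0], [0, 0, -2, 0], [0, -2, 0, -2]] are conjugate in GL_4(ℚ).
Both have characteristic polynomial (x + 2)^4 and minimal polynomial (x + 2)^2. But rank(A + 2I) = 2 for A while rank(B + 2I) = 1 for B, so the number of Jordan blocks at λ = -2 differs. A and B are not similar.

No.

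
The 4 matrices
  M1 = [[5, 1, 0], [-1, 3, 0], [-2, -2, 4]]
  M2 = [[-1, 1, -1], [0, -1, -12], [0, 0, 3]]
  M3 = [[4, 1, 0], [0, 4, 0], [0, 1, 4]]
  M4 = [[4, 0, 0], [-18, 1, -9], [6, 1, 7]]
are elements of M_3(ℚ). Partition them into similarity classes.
Characteristic polynomials: χ_{M1} = (x - 4)^3, χ_{M2} = (x - 3)(x + 1)^2, χ_{M3} = (x - 4)^3, χ_{M4} = (x - 4)^3.

{M1, M3, M4}: invariant factors x - 4, (x - 4)^2.

{M2}: invariant factors (x - 3)(x + 1)^2.

Matrices are similar if and only if their invariant-factor lists agree; the partition into similarity classes is {M1, M3, M4}, {M2}.

2 classes: {M1, M3, M4}, {M2}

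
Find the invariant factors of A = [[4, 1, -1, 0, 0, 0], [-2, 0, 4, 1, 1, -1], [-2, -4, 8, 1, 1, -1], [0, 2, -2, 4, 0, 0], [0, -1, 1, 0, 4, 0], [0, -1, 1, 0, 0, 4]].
The Jordan structure of A has elementary divisors (x - 4)^2, (x - 4)^2, (x - 4), (x - 4). Arranging the block sizes at each eigenvalue in decreasing order and taking row products gives the invariant factors.

Invariant factors (smallest first, each dividing the next): x - 4, x - 4, (x - 4)^2, (x - 4)^2.

Check: the last factor (x - 4)^2 is the minimal polynomial, and the product (x - 4)^6 is the characteristic polynomial.

x - 4, x - 4, (x - 4)^2, (x - 4)^2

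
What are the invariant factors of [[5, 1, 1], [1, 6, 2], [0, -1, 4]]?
(x - 5)^3

The Jordan structure of A has elementary divisors (x - 5)^3. Arranging the block sizes at each eigenvalue in decreasing order and taking row products gives the invariant factors.

Invariant factors (smallest first, each dividing the next): (x - 5)^3.

Check: the last factor (x - 5)^3 is the minimal polynomial, and the product (x - 5)^3 is the characteristic polynomial.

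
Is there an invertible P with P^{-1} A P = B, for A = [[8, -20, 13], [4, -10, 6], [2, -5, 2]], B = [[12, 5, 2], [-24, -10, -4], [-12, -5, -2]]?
No.

Both have characteristic polynomial x^3, but the minimal polynomial of A is x^3 while the minimal polynomial of B is x^2. The minimal polynomial is a similarity invariant, so A and B are not similar.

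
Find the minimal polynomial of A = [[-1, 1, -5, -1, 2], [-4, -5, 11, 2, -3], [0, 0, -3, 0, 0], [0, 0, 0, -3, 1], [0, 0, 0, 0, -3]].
m_A(x) = (x + 3)^3

The characteristic polynomial factors as (x + 3)^5. The minimal polynomial is ∏(x - λ)^{k_λ} where k_λ is the size of the largest Jordan block at λ.

For λ = -3: rank(A + 3I) = 3, and the largest Jordan block has size 3 (the smallest k with rank((A + 3I)^k) = rank((A + 3I)^(k+1))).

So m_A(x) = (x + 3)^3.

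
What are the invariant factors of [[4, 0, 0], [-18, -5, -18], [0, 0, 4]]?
The Jordan structure of A has elementary divisors (x + 5), (x - 4), (x - 4). Arranging the block sizes at each eigenvalue in decreasing order and taking row products gives the invariant factors.

Invariant factors (smallest first, each dividing the next): x - 4, (x - 4)(x + 5).

Check: the last factor (x - 4)(x + 5) is the minimal polynomial, and the product (x - 4)^2(x + 5) is the characteristic polynomial.

x - 4, (x - 4)(x + 5)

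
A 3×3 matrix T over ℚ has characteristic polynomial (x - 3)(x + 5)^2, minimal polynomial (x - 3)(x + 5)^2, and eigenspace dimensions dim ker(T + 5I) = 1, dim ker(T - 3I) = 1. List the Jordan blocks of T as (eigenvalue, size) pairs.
Jordan blocks: (-5, 2), (3, 1)

λ = -5: algebraic multiplicity 2 (exponent in χ_T), largest block size 2 (exponent in m_T), 1 block (geometric multiplicity). This forces block sizes [2].
λ = 3: algebraic multiplicity 1 (exponent in χ_T), largest block size 1 (exponent in m_T), 1 block (geometric multiplicity). This forces block sizes [1].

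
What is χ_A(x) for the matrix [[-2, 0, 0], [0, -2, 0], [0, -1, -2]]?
xI - A = [[x + 2, 0, 0], [0, x + 2, 0], [0, 1, x + 2]].

Expanding det(xI - A) along the first row:
det(xI - A) = + (x + 2)·det([[x + 2, 0], [1, x + 2]]) - (0)·det([[0, 0], [0, x + 2]]) + (0)·det([[0, x + 2], [0, 1]]).

Evaluating gives χ_A(x) = x^3 + 6x^2 + 12x + 8 = (x + 2)^3.

χ_A(x) = (x + 2)^3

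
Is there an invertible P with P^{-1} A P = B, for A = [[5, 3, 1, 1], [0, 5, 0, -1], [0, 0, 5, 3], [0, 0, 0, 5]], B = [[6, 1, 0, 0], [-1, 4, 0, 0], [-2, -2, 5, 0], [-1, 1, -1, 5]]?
Yes.

Two matrices over a field are similar if and only if they have the same invariant factors.

Both A and B have characteristic polynomial (x - 5)^4 and minimal polynomial (x - 5)^2. Computing further, both have invariant factors (x - 5)^2, (x - 5)^2. Hence A and B are similar.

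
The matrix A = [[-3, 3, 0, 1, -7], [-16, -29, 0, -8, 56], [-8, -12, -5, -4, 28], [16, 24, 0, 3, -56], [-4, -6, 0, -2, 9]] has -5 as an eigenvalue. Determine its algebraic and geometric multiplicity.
algebraic multiplicity 5, geometric multiplicity 4

The characteristic polynomial is (x + 5)^5, so the factor x + 5 appears with exponent 5: the algebraic multiplicity is 5.

rank(A + 5I) = 1, so the eigenspace has dimension 5 - 1 = 4: the geometric multiplicity is 4.

Since 4 < 5, A is not diagonalizable.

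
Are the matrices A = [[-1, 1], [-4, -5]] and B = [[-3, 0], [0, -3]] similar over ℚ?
No.

Both have characteristic polynomial (x + 3)^2, but the minimal polynomial of A is (x + 3)^2 while the minimal polynomial of B is x + 3. The minimal polynomial is a similarity invariant, so A and B are not similar.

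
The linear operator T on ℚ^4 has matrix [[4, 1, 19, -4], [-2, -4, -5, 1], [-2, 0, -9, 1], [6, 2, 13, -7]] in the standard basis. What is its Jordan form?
The characteristic polynomial is det(xI - A) = (x + 4)^4, so the eigenvalues are -4 (algebraic multiplicity 4).

For λ = -4: rank(A + 4I) = 2, rank((A + 4I)^2) = 0. The eigenspace has dimension 4 - 2 = 2, so there are 2 Jordan blocks; the rank sequence gives block sizes [2, 2].

Assembling the blocks gives the Jordan form J above.

J = [[-4, 1, 0, 0], [0, -4, 0, 0], [0, 0, -4, 1], [0, 0, 0, -4]]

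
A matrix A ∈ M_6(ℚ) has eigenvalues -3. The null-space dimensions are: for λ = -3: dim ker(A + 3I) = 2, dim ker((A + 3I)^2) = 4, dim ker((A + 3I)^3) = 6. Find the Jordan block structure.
λ = -3: successive nullity increments [2, 2, 2] count blocks of size ≥ k; block sizes are [3, 3].

Jordan blocks: (-3, 3), (-3, 3)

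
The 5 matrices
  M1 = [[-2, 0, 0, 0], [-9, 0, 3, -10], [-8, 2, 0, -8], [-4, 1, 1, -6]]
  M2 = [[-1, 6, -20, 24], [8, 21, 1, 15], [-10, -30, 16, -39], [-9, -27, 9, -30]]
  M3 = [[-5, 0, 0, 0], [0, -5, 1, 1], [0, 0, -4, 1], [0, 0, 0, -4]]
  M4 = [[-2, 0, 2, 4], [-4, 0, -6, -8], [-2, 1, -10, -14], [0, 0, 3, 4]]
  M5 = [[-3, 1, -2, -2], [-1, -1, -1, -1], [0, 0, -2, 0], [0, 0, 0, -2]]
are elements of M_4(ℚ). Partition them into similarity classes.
Characteristic polynomials: χ_{M1} = (x + 2)^4, χ_{M2} = (x - 6)^2(x + 3)^2, χ_{M3} = (x + 4)^2(x + 5)^2, χ_{M4} = (x + 2)^4, χ_{M5} = (x + 2)^4.

{M1, M4, M5}: invariant factors x + 2, (x + 2)^3.

{M2}: invariant factors x + 3, (x - 6)^2(x + 3).

{M3}: invariant factors x + 5, (x + 4)^2(x + 5).

Matrices are similar if and only if their invariant-factor lists agree; the partition into similarity classes is {M1, M4, M5}, {M2}, {M3}.

3 classes: {M1, M4, M5}, {M2}, {M3}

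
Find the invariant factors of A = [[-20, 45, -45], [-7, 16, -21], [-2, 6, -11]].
The Jordan structure of A has elementary divisors (x + 5)^2, (x + 5). Arranging the block sizes at each eigenvalue in decreasing order and taking row products gives the invariant factors.

Invariant factors (smallest first, each dividing the next): x + 5, (x + 5)^2.

Check: the last factor (x + 5)^2 is the minimal polynomial, and the product (x + 5)^3 is the characteristic polynomial.

x + 5, (x + 5)^2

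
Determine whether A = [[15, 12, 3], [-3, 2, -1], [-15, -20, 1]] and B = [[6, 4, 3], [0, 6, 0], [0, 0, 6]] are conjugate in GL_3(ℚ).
Two matrices over a field are similar if and only if they have the same invariant factors.

Both A and B have characteristic polynomial (x - 6)^3 and minimal polynomial (x - 6)^2. Computing further, both have invariant factors x - 6, (x - 6)^2. Hence A and B are similar.

Yes.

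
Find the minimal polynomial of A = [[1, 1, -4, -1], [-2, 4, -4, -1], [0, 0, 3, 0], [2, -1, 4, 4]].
The characteristic polynomial factors as (x - 3)^4. The minimal polynomial is ∏(x - λ)^{k_λ} where k_λ is the size of the largest Jordan block at λ.

For λ = 3: rank(A - 3I) = 1, and the largest Jordan block has size 2 (the smallest k with rank((A - 3I)^k) = rank((A - 3I)^(k+1))).

So m_A(x) = (x - 3)^2.

m_A(x) = (x - 3)^2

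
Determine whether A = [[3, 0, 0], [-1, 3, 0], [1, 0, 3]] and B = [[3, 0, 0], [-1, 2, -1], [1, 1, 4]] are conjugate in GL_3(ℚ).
Yes.

Two matrices over a field are similar if and only if they have the same invariant factors.

Both A and B have characteristic polynomial (x - 3)^3 and minimal polynomial (x - 3)^2. Computing further, both have invariant factors x - 3, (x - 3)^2. Hence A and B are similar.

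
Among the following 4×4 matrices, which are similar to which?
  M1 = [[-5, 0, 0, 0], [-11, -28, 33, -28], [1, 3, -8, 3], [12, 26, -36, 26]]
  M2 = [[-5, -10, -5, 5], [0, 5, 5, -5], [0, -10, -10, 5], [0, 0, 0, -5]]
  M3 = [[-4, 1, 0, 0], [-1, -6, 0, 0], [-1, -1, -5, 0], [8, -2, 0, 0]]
Characteristic polynomials: χ_{M1} = x(x + 5)^3, χ_{M2} = x(x + 5)^3, χ_{M3} = x(x + 5)^3.

{M1, M3}: invariant factors x + 5, x(x + 5)^2.

{M2}: invariant factors x + 5, x + 5, x(x + 5).

Matrices are similar if and only if their invariant-factor lists agree; the partition into similarity classes is {M1, M3}, {M2}.

2 classes: {M1, M3}, {M2}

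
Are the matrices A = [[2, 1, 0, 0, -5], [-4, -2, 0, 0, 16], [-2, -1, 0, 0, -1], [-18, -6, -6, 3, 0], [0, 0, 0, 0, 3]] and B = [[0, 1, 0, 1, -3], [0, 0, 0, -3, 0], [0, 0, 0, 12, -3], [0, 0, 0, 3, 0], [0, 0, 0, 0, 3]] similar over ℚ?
Yes.

Two matrices over a field are similar if and only if they have the same invariant factors.

Both A and B have characteristic polynomial x^3(x - 3)^2 and minimal polynomial x^2(x - 3). Computing further, both have invariant factors x(x - 3), x^2(x - 3). Hence A and B are similar.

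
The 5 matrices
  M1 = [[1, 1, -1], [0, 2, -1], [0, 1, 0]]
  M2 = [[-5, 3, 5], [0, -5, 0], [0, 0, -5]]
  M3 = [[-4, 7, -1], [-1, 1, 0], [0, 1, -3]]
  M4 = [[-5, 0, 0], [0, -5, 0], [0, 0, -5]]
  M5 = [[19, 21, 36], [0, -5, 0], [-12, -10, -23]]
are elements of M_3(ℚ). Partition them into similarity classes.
Characteristic polynomials: χ_{M1} = (x - 1)^3, χ_{M2} = (x + 5)^3, χ_{M3} = (x + 2)^3, χ_{M4} = (x + 5)^3, χ_{M5} = (x - 1)(x + 5)^2.

{M1}: invariant factors x - 1, (x - 1)^2.

{M2}: invariant factors x + 5, (x + 5)^2.

{M3}: invariant factors (x + 2)^3.

{M4}: invariant factors x + 5, x + 5, x + 5.

{M5}: invariant factors (x - 1)(x + 5)^2.

Matrices are similar if and only if their invariant-factor lists agree; the partition into similarity classes is {M1}, {M2}, {M3}, {M4}, {M5}.

5 classes: {M1}, {M2}, {M3}, {M4}, {M5}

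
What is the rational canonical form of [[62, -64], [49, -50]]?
R = [[0, -36], [1, 12]]

The invariant factors of A (the non-unit diagonal entries of the Smith normal form of xI - A over ℚ[x]) are (x - 6)^2, each dividing the next. The characteristic polynomial is their product, (x - 6)^2.

The rational canonical form is the block-diagonal matrix of companion matrices C(f_i):
R = [[0, -36], [1, 12]].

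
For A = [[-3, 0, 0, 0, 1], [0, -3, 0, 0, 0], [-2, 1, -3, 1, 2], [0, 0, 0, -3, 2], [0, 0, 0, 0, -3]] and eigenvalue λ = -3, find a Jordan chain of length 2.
v_1 = [[0, -2, 0, 0, 1]]^T, v_2 = [[1, 0, 0, 2, 0]]^T

We seek v_1 ∈ ker((A + 3I)^2) \ ker(A + 3I), then set v_{i+1} = (A + 3I) v_i.

One such chain is v_1 = [[0, -2, 0, 0, 1]]^T, v_2 = [[1, 0, 0, 2, 0]]^T. Check: (A + 3I) v_2 = [[0, 0, 0, 0, 0]]^T = 0.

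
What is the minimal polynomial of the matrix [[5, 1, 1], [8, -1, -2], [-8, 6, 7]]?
m_A(x) = (x - 5)^2(x - 1)

The characteristic polynomial factors as (x - 5)^2(x - 1). The minimal polynomial is ∏(x - λ)^{k_λ} where k_λ is the size of the largest Jordan block at λ.

For λ = 1: rank(A - I) = 2, and the largest Jordan block has size 1 (the smallest k with rank((A - I)^k) = rank((A - I)^(k+1))).
For λ = 5: rank(A - 5I) = 2, and the largest Jordan block has size 2 (the smallest k with rank((A - 5I)^k) = rank((A - 5I)^(k+1))).

So m_A(x) = (x - 5)^2(x - 1).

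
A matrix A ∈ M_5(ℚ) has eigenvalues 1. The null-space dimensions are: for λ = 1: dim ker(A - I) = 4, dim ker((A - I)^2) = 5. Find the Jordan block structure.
λ = 1: successive nullity increments [4, 1] count blocks of size ≥ k; block sizes are [2, 1, 1, 1].

Jordan blocks: (1, 2), (1, 1), (1, 1), (1, 1)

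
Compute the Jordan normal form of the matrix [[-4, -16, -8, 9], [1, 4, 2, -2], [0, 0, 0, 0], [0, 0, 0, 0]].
The characteristic polynomial is det(xI - A) = x^4, so the eigenvalues are 0 (algebraic multiplicity 4).

For λ = 0: rank(A) = 2, rank(A^2) = 1, rank(A^3) = 0. The eigenspace has dimension 4 - 2 = 2, so there are 2 Jordan blocks; the rank sequence gives block sizes [3, 1].

Assembling the blocks gives the Jordan form J above.

J = [[0, 1, 0, 0], [0, 0, 1, 0], [0, 0, 0, 0], [0, 0, 0, 0]]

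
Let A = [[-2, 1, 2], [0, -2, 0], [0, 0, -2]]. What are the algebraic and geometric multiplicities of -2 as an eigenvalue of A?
The characteristic polynomial is (x + 2)^3, so the factor x + 2 appears with exponent 3: the algebraic multiplicity is 3.

rank(A + 2I) = 1, so the eigenspace has dimension 3 - 1 = 2: the geometric multiplicity is 2.

Since 2 < 3, A is not diagonalizable.

algebraic multiplicity 3, geometric multiplicity 2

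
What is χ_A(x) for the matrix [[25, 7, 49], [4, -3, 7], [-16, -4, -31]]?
xI - A = [[x - 25, -7, -49], [-4, x + 3, -7], [16, 4, x + 31]].

Expanding det(xI - A) along the first row:
det(xI - A) = + (x - 25)·det([[x + 3, -7], [4, x + 31]]) - (-7)·det([[-4, -7], [16, x + 31]]) + (-49)·det([[-4, x + 3], [16, 4]]).

Evaluating gives χ_A(x) = x^3 + 9x^2 + 27x + 27 = (x + 3)^3.

χ_A(x) = (x + 3)^3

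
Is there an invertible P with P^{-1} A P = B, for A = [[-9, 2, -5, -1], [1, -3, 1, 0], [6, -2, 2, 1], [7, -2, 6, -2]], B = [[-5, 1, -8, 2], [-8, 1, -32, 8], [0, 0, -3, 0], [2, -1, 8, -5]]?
No.

Both have characteristic polynomial (x + 3)^4, but the minimal polynomial of A is (x + 3)^3 while the minimal polynomial of B is (x + 3)^2. The minimal polynomial is a similarity invariant, so A and B are not similar.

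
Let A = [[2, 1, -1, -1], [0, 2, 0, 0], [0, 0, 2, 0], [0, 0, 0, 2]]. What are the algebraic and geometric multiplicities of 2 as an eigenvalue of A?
algebraic multiplicity 4, geometric multiplicity 3

The characteristic polynomial is (x - 2)^4, so the factor x - 2 appears with exponent 4: the algebraic multiplicity is 4.

rank(A - 2I) = 1, so the eigenspace has dimension 4 - 1 = 3: the geometric multiplicity is 3.

Since 3 < 4, A is not diagonalizable.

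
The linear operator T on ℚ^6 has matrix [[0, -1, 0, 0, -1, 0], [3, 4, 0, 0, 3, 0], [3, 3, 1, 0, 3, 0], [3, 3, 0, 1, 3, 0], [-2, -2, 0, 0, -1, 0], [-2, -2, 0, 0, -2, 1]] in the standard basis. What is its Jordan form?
The characteristic polynomial is det(xI - A) = (x - 1)^6, so the eigenvalues are 1 (algebraic multiplicity 6).

For λ = 1: rank(A - I) = 1, rank((A - I)^2) = 0. The eigenspace has dimension 6 - 1 = 5, so there are 5 Jordan blocks; the rank sequence gives block sizes [2, 1, 1, 1, 1].

Assembling the blocks gives the Jordan form J above.

J = [[1, 1, 0, 0, 0, 0], [0, 1, 0, 0, 0, 0], [0, 0, 1, 0, 0, 0], [0, 0, 0, 1, 0, 0], [0, 0, 0, 0, 1, 0], [0, 0, 0, 0, 0, 1]]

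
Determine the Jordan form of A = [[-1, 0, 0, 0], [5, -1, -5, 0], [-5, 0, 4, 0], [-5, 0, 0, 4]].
J = [[-1, 0, 0, 0], [0, -1, 0, 0], [0, 0, 4, 0], [0, 0, 0, 4]]

The characteristic polynomial is det(xI - A) = (x - 4)^2(x + 1)^2, so the eigenvalues are -1 (algebraic multiplicity 2), 4 (algebraic multiplicity 2).

For λ = -1: rank(A + I) = 2. The eigenspace has dimension 4 - 2 = 2, so there are 2 Jordan blocks; the rank sequence gives block sizes [1, 1].

For λ = 4: rank(A - 4I) = 2. The eigenspace has dimension 4 - 2 = 2, so there are 2 Jordan blocks; the rank sequence gives block sizes [1, 1].

Assembling the blocks gives the Jordan form J above.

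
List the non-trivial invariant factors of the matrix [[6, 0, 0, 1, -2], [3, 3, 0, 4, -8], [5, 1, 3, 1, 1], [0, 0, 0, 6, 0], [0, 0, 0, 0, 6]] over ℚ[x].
x - 6, (x - 6)^2(x - 3)^2

The Jordan structure of A has elementary divisors (x - 3)^2, (x - 6)^2, (x - 6). Arranging the block sizes at each eigenvalue in decreasing order and taking row products gives the invariant factors.

Invariant factors (smallest first, each dividing the next): x - 6, (x - 6)^2(x - 3)^2.

Check: the last factor (x - 6)^2(x - 3)^2 is the minimal polynomial, and the product (x - 6)^3(x - 3)^2 is the characteristic polynomial.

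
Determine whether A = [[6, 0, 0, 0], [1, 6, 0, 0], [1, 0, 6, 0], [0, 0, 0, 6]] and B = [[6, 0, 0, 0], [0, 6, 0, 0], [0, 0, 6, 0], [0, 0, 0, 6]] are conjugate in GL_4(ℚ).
Both have characteristic polynomial (x - 6)^4, but the minimal polynomial of A is (x - 6)^2 while the minimal polynomial of B is x - 6. The minimal polynomial is a similarity invariant, so A and B are not similar.

No.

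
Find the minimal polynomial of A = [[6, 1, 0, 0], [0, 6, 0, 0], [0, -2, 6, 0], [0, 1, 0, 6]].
m_A(x) = (x - 6)^2

The characteristic polynomial factors as (x - 6)^4. The minimal polynomial is ∏(x - λ)^{k_λ} where k_λ is the size of the largest Jordan block at λ.

For λ = 6: rank(A - 6I) = 1, and the largest Jordan block has size 2 (the smallest k with rank((A - 6I)^k) = rank((A - 6I)^(k+1))).

So m_A(x) = (x - 6)^2.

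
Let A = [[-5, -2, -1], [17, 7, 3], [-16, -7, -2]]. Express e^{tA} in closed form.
e^{tA} = [[7*t^2/2 - 5*t + 1, t*(3*t - 4)/2, t*(t/2 - 1)], [t*(17 - 7*t), -3*t^2 + 7*t + 1, t*(3 - t)], [t*(-7*t - 32)/2, t*(-3*t - 14)/2, -t^2/2 - 2*t + 1]]

A has Jordan form J = [[0, 1, 0], [0, 0, 1], [0, 0, 0]] with A = PJP^{-1}, so e^{tA} = P e^{tJ} P^{-1}.

For a Jordan block J_k(λ), e^{tJ_k(λ)} = e^{λt} · (I + tN + t^2 N^2/2! + ... + t^{k-1} N^{k-1}/(k-1)!) where N is the nilpotent superdiagonal part.

Assembling the blocks and conjugating back gives the entries of e^{tA} as shown above.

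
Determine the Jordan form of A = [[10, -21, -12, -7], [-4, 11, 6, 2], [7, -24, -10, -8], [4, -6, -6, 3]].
J = [[2, 1, 0, 0], [0, 2, 0, 0], [0, 0, 5, 0], [0, 0, 0, 5]]

The characteristic polynomial is det(xI - A) = (x - 5)^2(x - 2)^2, so the eigenvalues are 2 (algebraic multiplicity 2), 5 (algebraic multiplicity 2).

For λ = 2: rank(A - 2I) = 3, rank((A - 2I)^2) = 2. The eigenspace has dimension 4 - 3 = 1, so there is 1 Jordan block; the rank sequence gives block sizes [2].

For λ = 5: rank(A - 5I) = 2. The eigenspace has dimension 4 - 2 = 2, so there are 2 Jordan blocks; the rank sequence gives block sizes [1, 1].

Assembling the blocks gives the Jordan form J above.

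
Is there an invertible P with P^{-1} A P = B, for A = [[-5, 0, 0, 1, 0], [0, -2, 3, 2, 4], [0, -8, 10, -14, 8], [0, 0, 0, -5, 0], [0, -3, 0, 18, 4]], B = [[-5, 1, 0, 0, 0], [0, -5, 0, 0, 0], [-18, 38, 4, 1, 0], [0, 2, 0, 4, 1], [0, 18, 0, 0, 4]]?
Two matrices over a field are similar if and only if they have the same invariant factors.

Both A and B have characteristic polynomial (x - 4)^3(x + 5)^2 and minimal polynomial (x - 4)^3(x + 5)^2. Computing further, both have invariant factors (x - 4)^3(x + 5)^2. Hence A and B are similar.

Yes.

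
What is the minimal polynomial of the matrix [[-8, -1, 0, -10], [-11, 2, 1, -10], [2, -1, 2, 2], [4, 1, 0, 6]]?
m_A(x) = (x - 2)^3(x + 4)

The characteristic polynomial factors as (x - 2)^3(x + 4). The minimal polynomial is ∏(x - λ)^{k_λ} where k_λ is the size of the largest Jordan block at λ.

For λ = -4: rank(A + 4I) = 3, and the largest Jordan block has size 1 (the smallest k with rank((A + 4I)^k) = rank((A + 4I)^(k+1))).
For λ = 2: rank(A - 2I) = 3, and the largest Jordan block has size 3 (the smallest k with rank((A - 2I)^k) = rank((A - 2I)^(k+1))).

So m_A(x) = (x - 2)^3(x + 4).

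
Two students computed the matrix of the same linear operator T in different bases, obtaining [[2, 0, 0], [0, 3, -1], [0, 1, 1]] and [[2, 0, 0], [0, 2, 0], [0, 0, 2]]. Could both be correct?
Both have characteristic polynomial (x - 2)^3, but the minimal polynomial of A is (x - 2)^2 while the minimal polynomial of B is x - 2. The minimal polynomial is a similarity invariant, so A and B are not similar.

No.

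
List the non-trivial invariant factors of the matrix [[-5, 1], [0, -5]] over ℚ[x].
The Jordan structure of A has elementary divisors (x + 5)^2. Arranging the block sizes at each eigenvalue in decreasing order and taking row products gives the invariant factors.

Invariant factors (smallest first, each dividing the next): (x + 5)^2.

Check: the last factor (x + 5)^2 is the minimal polynomial, and the product (x + 5)^2 is the characteristic polynomial.

(x + 5)^2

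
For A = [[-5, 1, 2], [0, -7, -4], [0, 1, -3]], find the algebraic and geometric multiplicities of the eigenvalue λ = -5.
The characteristic polynomial is (x + 5)^3, so the factor x + 5 appears with exponent 3: the algebraic multiplicity is 3.

rank(A + 5I) = 1, so the eigenspace has dimension 3 - 1 = 2: the geometric multiplicity is 2.

Since 2 < 3, A is not diagonalizable.

algebraic multiplicity 3, geometric multiplicity 2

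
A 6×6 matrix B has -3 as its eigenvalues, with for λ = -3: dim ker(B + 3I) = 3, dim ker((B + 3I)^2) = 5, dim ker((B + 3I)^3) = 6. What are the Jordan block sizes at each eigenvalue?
Jordan blocks: (-3, 3), (-3, 2), (-3, 1)

λ = -3: successive nullity increments [3, 2, 1] count blocks of size ≥ k; block sizes are [3, 2, 1].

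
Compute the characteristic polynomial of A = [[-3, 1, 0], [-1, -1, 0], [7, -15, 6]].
xI - A = [[x + 3, -1, 0], [1, x + 1, 0], [-7, 15, x - 6]].

Expanding det(xI - A) along the first row:
det(xI - A) = + (x + 3)·det([[x + 1, 0], [15, x - 6]]) - (-1)·det([[1, 0], [-7, x - 6]]) + (0)·det([[1, x + 1], [-7, 15]]).

Evaluating gives χ_A(x) = x^3 - 2x^2 - 20x - 24 = (x - 6)(x + 2)^2.

χ_A(x) = (x - 6)(x + 2)^2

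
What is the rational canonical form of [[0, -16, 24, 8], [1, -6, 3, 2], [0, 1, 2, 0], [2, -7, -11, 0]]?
R = [[0, 0, 0, 8], [1, 0, 0, 6], [0, 1, 0, 1], [0, 0, 1, -4]]

The invariant factors of A (the non-unit diagonal entries of the Smith normal form of xI - A over ℚ[x]) are (x + 4)(x^3 - x - 2), each dividing the next. The characteristic polynomial is their product, (x + 4)(x^3 - x - 2).

The rational canonical form is the block-diagonal matrix of companion matrices C(f_i):
R = [[0, 0, 0, 8], [1, 0, 0, 6], [0, 1, 0, 1], [0, 0, 1, -4]].

Note the characteristic polynomial does not split into linear factors over ℚ, so A has no Jordan form over ℚ; the rational canonical form exists over any field.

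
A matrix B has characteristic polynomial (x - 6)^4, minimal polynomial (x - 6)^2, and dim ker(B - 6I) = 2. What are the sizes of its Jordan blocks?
λ = 6: algebraic multiplicity 4 (exponent in χ_B), largest block size 2 (exponent in m_B), 2 blocks (geometric multiplicity). These force block sizes [2, 2].

Jordan blocks: (6, 2), (6, 2)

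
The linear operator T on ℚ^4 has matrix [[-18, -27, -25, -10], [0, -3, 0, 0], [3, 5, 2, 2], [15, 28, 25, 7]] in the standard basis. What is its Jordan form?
J = [[-3, 1, 0, 0], [0, -3, 0, 0], [0, 0, -3, 1], [0, 0, 0, -3]]

The characteristic polynomial is det(xI - A) = (x + 3)^4, so the eigenvalues are -3 (algebraic multiplicity 4).

For λ = -3: rank(A + 3I) = 2, rank((A + 3I)^2) = 0. The eigenspace has dimension 4 - 2 = 2, so there are 2 Jordan blocks; the rank sequence gives block sizes [2, 2].

Assembling the blocks gives the Jordan form J above.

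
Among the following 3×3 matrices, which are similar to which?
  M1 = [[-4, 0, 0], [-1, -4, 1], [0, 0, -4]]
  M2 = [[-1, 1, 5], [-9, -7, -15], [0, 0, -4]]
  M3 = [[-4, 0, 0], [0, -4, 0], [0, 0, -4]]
2 classes: {M1, M2}, {M3}

Characteristic polynomials: χ_{M1} = (x + 4)^3, χ_{M2} = (x + 4)^3, χ_{M3} = (x + 4)^3.

{M1, M2}: invariant factors x + 4, (x + 4)^2.

{M3}: invariant factors x + 4, x + 4, x + 4.

Matrices are similar if and only if their invariant-factor lists agree; the partition into similarity classes is {M1, M2}, {M3}.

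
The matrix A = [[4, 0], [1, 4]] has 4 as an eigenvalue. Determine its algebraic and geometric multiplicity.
algebraic multiplicity 2, geometric multiplicity 1

The characteristic polynomial is (x - 4)^2, so the factor x - 4 appears with exponent 2: the algebraic multiplicity is 2.

rank(A - 4I) = 1, so the eigenspace has dimension 2 - 1 = 1: the geometric multiplicity is 1.

Since 1 < 2, A is not diagonalizable.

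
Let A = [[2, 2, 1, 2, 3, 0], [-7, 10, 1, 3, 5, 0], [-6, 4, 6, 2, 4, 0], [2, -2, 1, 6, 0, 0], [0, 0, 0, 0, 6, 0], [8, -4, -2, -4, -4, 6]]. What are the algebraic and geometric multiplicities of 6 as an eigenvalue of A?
The characteristic polynomial is (x - 6)^6, so the factor x - 6 appears with exponent 6: the algebraic multiplicity is 6.

rank(A - 6I) = 3, so the eigenspace has dimension 6 - 3 = 3: the geometric multiplicity is 3.

Since 3 < 6, A is not diagonalizable.

algebraic multiplicity 6, geometric multiplicity 3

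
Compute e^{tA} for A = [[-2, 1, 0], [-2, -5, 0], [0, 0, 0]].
e^{tA} = [[(2*e^{t} - 1)*e^{-4*t}, (e^{t} - 1)*e^{-4*t}, 0], [2*(1 - e^{t})*e^{-4*t}, (2 - e^{t})*e^{-4*t}, 0], [0, 0, 1]]

A has Jordan form J = [[-4, 0, 0], [0, -3, 0], [0, 0, 0]] with A = PJP^{-1}, so e^{tA} = P e^{tJ} P^{-1}.

For a Jordan block J_k(λ), e^{tJ_k(λ)} = e^{λt} · (I + tN + t^2 N^2/2! + ... + t^{k-1} N^{k-1}/(k-1)!) where N is the nilpotent superdiagonal part.

Assembling the blocks and conjugating back gives the entries of e^{tA} as shown above.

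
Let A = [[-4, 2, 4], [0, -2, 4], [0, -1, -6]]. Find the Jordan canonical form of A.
The characteristic polynomial is det(xI - A) = (x + 4)^3, so the eigenvalues are -4 (algebraic multiplicity 3).

For λ = -4: rank(A + 4I) = 1, rank((A + 4I)^2) = 0. The eigenspace has dimension 3 - 1 = 2, so there are 2 Jordan blocks; the rank sequence gives block sizes [2, 1].

Assembling the blocks gives the Jordan form J above.

J = [[-4, 1, 0], [0, -4, 0], [0, 0, -4]]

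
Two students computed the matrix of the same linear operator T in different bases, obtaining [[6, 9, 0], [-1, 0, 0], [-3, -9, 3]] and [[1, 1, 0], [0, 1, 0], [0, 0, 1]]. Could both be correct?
trace(A) = 9 but trace(B) = 3. The trace is a similarity invariant, so A and B are not similar.

No.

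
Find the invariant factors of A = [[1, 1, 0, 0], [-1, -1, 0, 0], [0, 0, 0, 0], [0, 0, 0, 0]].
The Jordan structure of A has elementary divisors x^2, x, x. Arranging the block sizes at each eigenvalue in decreasing order and taking row products gives the invariant factors.

Invariant factors (smallest first, each dividing the next): x, x, x^2.

Check: the last factor x^2 is the minimal polynomial, and the product x^4 is the characteristic polynomial.

x, x, x^2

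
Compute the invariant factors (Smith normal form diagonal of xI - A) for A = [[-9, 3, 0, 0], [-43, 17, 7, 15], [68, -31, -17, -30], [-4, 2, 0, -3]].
The Jordan structure of A has elementary divisors (x + 3)^3, (x + 3). Arranging the block sizes at each eigenvalue in decreasing order and taking row products gives the invariant factors.

Invariant factors (smallest first, each dividing the next): x + 3, (x + 3)^3.

Check: the last factor (x + 3)^3 is the minimal polynomial, and the product (x + 3)^4 is the characteristic polynomial.

x + 3, (x + 3)^3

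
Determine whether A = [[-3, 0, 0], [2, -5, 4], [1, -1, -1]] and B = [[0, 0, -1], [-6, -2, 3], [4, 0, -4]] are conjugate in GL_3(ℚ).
No.

trace(A) = -9 but trace(B) = -6. The trace is a similarity invariant, so A and B are not similar.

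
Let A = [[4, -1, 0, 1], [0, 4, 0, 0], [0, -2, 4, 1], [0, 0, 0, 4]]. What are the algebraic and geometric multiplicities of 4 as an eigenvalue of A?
The characteristic polynomial is (x - 4)^4, so the factor x - 4 appears with exponent 4: the algebraic multiplicity is 4.

rank(A - 4I) = 2, so the eigenspace has dimension 4 - 2 = 2: the geometric multiplicity is 2.

Since 2 < 4, A is not diagonalizable.

algebraic multiplicity 4, geometric multiplicity 2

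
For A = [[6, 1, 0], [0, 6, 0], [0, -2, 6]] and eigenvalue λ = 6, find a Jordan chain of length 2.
v_1 = [[0, 1, -1]]^T, v_2 = [[1, 0, -2]]^T

We seek v_1 ∈ ker((A - 6I)^2) \ ker(A - 6I), then set v_{i+1} = (A - 6I) v_i.

One such chain is v_1 = [[0, 1, -1]]^T, v_2 = [[1, 0, -2]]^T. Check: (A - 6I) v_2 = [[0, 0, 0]]^T = 0.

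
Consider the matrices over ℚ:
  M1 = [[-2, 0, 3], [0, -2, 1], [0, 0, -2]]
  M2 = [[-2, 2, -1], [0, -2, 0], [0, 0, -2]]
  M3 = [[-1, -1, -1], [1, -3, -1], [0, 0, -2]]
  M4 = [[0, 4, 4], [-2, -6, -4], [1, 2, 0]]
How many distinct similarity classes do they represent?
1 class: {M1, M2, M3, M4}

Characteristic polynomials: χ_{M1} = (x + 2)^3, χ_{M2} = (x + 2)^3, χ_{M3} = (x + 2)^3, χ_{M4} = (x + 2)^3.

{M1, M2, M3, M4}: invariant factors x + 2, (x + 2)^2.

Matrices are similar if and only if their invariant-factor lists agree; the partition into similarity classes is {M1, M2, M3, M4}.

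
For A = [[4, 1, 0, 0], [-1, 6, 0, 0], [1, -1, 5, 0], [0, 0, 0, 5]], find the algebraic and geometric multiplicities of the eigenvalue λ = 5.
The characteristic polynomial is (x - 5)^4, so the factor x - 5 appears with exponent 4: the algebraic multiplicity is 4.

rank(A - 5I) = 1, so the eigenspace has dimension 4 - 1 = 3: the geometric multiplicity is 3.

Since 3 < 4, A is not diagonalizable.

algebraic multiplicity 4, geometric multiplicity 3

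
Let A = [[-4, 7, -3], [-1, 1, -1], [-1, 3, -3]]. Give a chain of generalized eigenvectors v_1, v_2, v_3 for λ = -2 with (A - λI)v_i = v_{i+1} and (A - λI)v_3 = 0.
v_1 = [[0, 0, 1]]^T, v_2 = [[-3, -1, -1]]^T, v_3 = [[2, 1, 1]]^T

We seek v_1 ∈ ker((A + 2I)^3) \ ker((A + 2I)^2), then set v_{i+1} = (A + 2I) v_i.

One such chain is v_1 = [[0, 0, 1]]^T, v_2 = [[-3, -1, -1]]^T, v_3 = [[2, 1, 1]]^T. Check: (A + 2I) v_3 = [[0, 0, 0]]^T = 0.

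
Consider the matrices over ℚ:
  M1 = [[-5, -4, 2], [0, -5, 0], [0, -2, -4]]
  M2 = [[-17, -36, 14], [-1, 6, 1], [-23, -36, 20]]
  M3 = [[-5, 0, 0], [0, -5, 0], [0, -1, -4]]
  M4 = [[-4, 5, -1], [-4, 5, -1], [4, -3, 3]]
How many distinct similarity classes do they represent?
3 classes: {M1, M3}, {M2}, {M4}

Characteristic polynomials: χ_{M1} = (x + 4)(x + 5)^2, χ_{M2} = (x - 6)^2(x + 3), χ_{M3} = (x + 4)(x + 5)^2, χ_{M4} = x(x - 2)^2.

{M1, M3}: invariant factors x + 5, (x + 4)(x + 5).

{M2}: invariant factors (x - 6)^2(x + 3).

{M4}: invariant factors x(x - 2)^2.

Matrices are similar if and only if their invariant-factor lists agree; the partition into similarity classes is {M1, M3}, {M2}, {M4}.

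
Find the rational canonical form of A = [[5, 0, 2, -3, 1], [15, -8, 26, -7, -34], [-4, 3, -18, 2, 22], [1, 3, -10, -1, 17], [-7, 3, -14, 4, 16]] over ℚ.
The invariant factors of A (the non-unit diagonal entries of the Smith normal form of xI - A over ℚ[x]) are (x - 1)(x + 3), (x - 1)(x + 2)(x + 3), each dividing the next. The characteristic polynomial is their product, (x - 1)^2(x + 2)(x + 3)^2.

The rational canonical form is the block-diagonal matrix of companion matrices C(f_i):
R = [[0, 3, 0, 0, 0], [1, -2, 0, 0, 0], [0, 0, 0, 0, 6], [0, 0, 1, 0, -1], [0, 0, 0, 1, -4]].

R = [[0, 3, 0, 0, 0], [1, -2, 0, 0, 0], [0, 0, 0, 0, 6], [0, 0, 1, 0, -1], [0, 0, 0, 1, -4]]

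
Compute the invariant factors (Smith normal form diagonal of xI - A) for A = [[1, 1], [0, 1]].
(x - 1)^2

The Jordan structure of A has elementary divisors (x - 1)^2. Arranging the block sizes at each eigenvalue in decreasing order and taking row products gives the invariant factors.

Invariant factors (smallest first, each dividing the next): (x - 1)^2.

Check: the last factor (x - 1)^2 is the minimal polynomial, and the product (x - 1)^2 is the characteristic polynomial.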